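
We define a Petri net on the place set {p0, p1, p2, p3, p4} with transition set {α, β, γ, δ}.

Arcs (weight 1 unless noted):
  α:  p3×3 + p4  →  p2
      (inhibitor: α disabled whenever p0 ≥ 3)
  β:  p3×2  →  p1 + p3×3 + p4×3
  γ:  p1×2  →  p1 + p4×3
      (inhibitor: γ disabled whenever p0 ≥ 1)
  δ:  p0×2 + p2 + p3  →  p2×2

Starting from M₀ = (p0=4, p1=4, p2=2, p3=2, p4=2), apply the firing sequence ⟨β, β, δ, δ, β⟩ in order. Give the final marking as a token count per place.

(p0=0, p1=7, p2=4, p3=3, p4=11)

step 1: fire β:  (p0=4, p1=4, p2=2, p3=2, p4=2) → (p0=4, p1=5, p2=2, p3=3, p4=5)
step 2: fire β:  (p0=4, p1=5, p2=2, p3=3, p4=5) → (p0=4, p1=6, p2=2, p3=4, p4=8)
step 3: fire δ:  (p0=4, p1=6, p2=2, p3=4, p4=8) → (p0=2, p1=6, p2=3, p3=3, p4=8)
step 4: fire δ:  (p0=2, p1=6, p2=3, p3=3, p4=8) → (p0=0, p1=6, p2=4, p3=2, p4=8)
step 5: fire β:  (p0=0, p1=6, p2=4, p3=2, p4=8) → (p0=0, p1=7, p2=4, p3=3, p4=11)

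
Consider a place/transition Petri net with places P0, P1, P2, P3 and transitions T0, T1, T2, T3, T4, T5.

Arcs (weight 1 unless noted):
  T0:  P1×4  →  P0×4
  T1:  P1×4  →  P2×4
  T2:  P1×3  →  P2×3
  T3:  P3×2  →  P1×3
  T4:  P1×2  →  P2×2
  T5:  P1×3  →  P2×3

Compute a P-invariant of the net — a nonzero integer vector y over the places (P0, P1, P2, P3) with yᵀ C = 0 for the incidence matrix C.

Incidence matrix C (rows=places, cols=transitions):
       T0   T1   T2   T3   T4   T5
   P0   4    0    0    0    0    0
   P1  -4   -4   -3    3   -2   -3
   P2   0    4    3    0    2    3
   P3   0    0    0   -2    0    0

Candidate y = [2, 2, 2, 3]; check y·C column-wise:
  col T0: 2·4 + 2·-4 + 2·0 + 3·0 = 0
  col T1: 2·0 + 2·-4 + 2·4 + 3·0 = 0
  col T2: 2·0 + 2·-3 + 2·3 + 3·0 = 0
  col T3: 2·0 + 2·3 + 2·0 + 3·-2 = 0
  col T4: 2·0 + 2·-2 + 2·2 + 3·0 = 0
  col T5: 2·0 + 2·-3 + 2·3 + 3·0 = 0

y = (P0:2, P1:2, P2:2, P3:3)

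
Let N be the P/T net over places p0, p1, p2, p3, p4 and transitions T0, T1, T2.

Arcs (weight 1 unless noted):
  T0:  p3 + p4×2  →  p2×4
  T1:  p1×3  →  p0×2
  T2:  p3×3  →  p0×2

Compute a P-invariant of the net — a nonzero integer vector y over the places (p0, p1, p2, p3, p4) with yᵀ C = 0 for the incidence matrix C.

Incidence matrix C (rows=places, cols=transitions):
       T0   T1   T2
   p0   0    2    2
   p1   0   -3    0
   p2   4    0    0
   p3  -1    0   -3
   p4  -2    0    0

Candidate y = [6, 4, 1, 4, 0]; check y·C column-wise:
  col T0: 6·0 + 4·0 + 1·4 + 4·-1 + 0·-2 = 0
  col T1: 6·2 + 4·-3 + 1·0 + 4·0 = 0
  col T2: 6·2 + 4·0 + 1·0 + 4·-3 = 0

y = (p0:6, p1:4, p2:1, p3:4, p4:0)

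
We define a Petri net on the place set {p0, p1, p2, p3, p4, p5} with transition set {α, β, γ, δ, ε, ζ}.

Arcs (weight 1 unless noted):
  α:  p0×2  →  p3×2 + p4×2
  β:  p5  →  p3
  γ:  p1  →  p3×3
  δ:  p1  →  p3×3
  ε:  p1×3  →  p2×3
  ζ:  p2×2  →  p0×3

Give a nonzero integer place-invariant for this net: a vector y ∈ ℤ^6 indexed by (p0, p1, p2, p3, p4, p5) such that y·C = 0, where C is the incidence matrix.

y = (p0:2, p1:3, p2:3, p3:1, p4:1, p5:1)

Incidence matrix C (rows=places, cols=transitions):
        α    β    γ    δ    ε    ζ
   p0  -2    0    0    0    0    3
   p1   0    0   -1   -1   -3    0
   p2   0    0    0    0    3   -2
   p3   2    1    3    3    0    0
   p4   2    0    0    0    0    0
   p5   0   -1    0    0    0    0

Candidate y = [2, 3, 3, 1, 1, 1]; check y·C column-wise:
  col α: 2·-2 + 3·0 + 3·0 + 1·2 + 1·2 + 1·0 = 0
  col β: 2·0 + 3·0 + 3·0 + 1·1 + 1·0 + 1·-1 = 0
  col γ: 2·0 + 3·-1 + 3·0 + 1·3 + 1·0 + 1·0 = 0
  col δ: 2·0 + 3·-1 + 3·0 + 1·3 + 1·0 + 1·0 = 0
  col ε: 2·0 + 3·-3 + 3·3 + 1·0 + 1·0 + 1·0 = 0
  col ζ: 2·3 + 3·0 + 3·-2 + 1·0 + 1·0 + 1·0 = 0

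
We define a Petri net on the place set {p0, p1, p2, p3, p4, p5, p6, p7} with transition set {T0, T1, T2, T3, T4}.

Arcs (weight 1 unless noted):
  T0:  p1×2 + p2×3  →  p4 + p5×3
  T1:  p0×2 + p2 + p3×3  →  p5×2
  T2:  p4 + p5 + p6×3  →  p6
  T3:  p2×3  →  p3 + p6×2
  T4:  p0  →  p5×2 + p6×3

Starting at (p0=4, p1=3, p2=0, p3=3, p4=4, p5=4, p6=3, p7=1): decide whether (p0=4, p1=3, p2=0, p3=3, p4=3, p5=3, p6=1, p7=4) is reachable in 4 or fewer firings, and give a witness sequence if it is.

depth 0: 1 marking
depth 1: 3 markings reached so far
depth 2: 5 markings reached so far
depth 3: 8 markings reached so far
depth 4: 11 markings reached so far
target is not among the 11 markings reachable within 4 steps

NO — not reachable within 4 firings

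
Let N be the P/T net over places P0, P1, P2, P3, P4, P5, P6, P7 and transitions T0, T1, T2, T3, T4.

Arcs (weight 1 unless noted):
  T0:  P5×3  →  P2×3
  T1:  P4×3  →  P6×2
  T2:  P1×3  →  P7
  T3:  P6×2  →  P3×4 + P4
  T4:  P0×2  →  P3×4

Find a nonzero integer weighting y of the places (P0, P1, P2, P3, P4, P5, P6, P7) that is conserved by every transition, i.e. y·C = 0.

Incidence matrix C (rows=places, cols=transitions):
       T0   T1   T2   T3   T4
   P0   0    0    0    0   -2
   P1   0    0   -3    0    0
   P2   3    0    0    0    0
   P3   0    0    0    4    4
   P4   0   -3    0    1    0
   P5  -3    0    0    0    0
   P6   0    2    0   -2    0
   P7   0    0    1    0    0

Candidate y = [0, 0, 1, 0, 0, 1, 0, 0]; check y·C column-wise:
  col T0: 1·3 + 1·-3 = 0
  col T1: 1·0 + 0·-3 + 1·0 + 0·2 = 0
  col T2: 0·-3 + 1·0 + 1·0 + 0·1 = 0
  col T3: 1·0 + 0·4 + 0·1 + 1·0 + 0·-2 = 0
  col T4: 0·-2 + 1·0 + 0·4 + 1·0 = 0

y = (P0:0, P1:0, P2:1, P3:0, P4:0, P5:1, P6:0, P7:0)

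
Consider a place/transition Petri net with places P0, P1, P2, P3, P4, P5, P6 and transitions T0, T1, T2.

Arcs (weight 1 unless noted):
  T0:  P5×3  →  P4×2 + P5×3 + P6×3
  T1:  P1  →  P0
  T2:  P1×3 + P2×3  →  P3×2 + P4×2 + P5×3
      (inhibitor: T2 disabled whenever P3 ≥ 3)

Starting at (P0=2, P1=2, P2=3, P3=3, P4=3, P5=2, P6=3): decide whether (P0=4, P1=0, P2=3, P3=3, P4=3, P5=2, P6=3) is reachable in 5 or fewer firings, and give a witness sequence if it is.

step 1: fire T1:  (P0=2, P1=2, P2=3, P3=3, P4=3, P5=2, P6=3) → (P0=3, P1=1, P2=3, P3=3, P4=3, P5=2, P6=3)
step 2: fire T1:  (P0=3, P1=1, P2=3, P3=3, P4=3, P5=2, P6=3) → (P0=4, P1=0, P2=3, P3=3, P4=3, P5=2, P6=3)

YES — reachable via ⟨T1, T1⟩ (2 firings)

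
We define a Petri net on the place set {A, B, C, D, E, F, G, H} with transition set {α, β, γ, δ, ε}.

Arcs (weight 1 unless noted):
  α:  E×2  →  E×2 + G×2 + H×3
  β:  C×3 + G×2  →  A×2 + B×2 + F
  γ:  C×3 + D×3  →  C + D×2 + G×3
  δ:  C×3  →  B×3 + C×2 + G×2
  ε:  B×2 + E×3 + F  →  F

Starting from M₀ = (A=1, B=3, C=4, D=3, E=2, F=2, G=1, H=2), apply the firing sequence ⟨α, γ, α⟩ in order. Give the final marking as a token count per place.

step 1: fire α:  (A=1, B=3, C=4, D=3, E=2, F=2, G=1, H=2) → (A=1, B=3, C=4, D=3, E=2, F=2, G=3, H=5)
step 2: fire γ:  (A=1, B=3, C=4, D=3, E=2, F=2, G=3, H=5) → (A=1, B=3, C=2, D=2, E=2, F=2, G=6, H=5)
step 3: fire α:  (A=1, B=3, C=2, D=2, E=2, F=2, G=6, H=5) → (A=1, B=3, C=2, D=2, E=2, F=2, G=8, H=8)

(A=1, B=3, C=2, D=2, E=2, F=2, G=8, H=8)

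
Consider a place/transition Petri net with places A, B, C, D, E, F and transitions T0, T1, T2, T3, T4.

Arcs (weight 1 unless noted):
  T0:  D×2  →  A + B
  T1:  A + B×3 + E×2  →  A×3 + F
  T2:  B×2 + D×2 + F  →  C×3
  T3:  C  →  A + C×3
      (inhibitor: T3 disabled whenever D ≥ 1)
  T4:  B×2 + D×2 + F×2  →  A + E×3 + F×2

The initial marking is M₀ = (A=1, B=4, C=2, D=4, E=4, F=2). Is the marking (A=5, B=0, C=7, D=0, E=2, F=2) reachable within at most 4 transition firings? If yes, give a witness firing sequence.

step 1: fire T0:  (A=1, B=4, C=2, D=4, E=4, F=2) → (A=2, B=5, C=2, D=2, E=4, F=2)
step 2: fire T1:  (A=2, B=5, C=2, D=2, E=4, F=2) → (A=4, B=2, C=2, D=2, E=2, F=3)
step 3: fire T2:  (A=4, B=2, C=2, D=2, E=2, F=3) → (A=4, B=0, C=5, D=0, E=2, F=2)
step 4: fire T3:  (A=4, B=0, C=5, D=0, E=2, F=2) → (A=5, B=0, C=7, D=0, E=2, F=2)

YES — reachable via ⟨T0, T1, T2, T3⟩ (4 firings)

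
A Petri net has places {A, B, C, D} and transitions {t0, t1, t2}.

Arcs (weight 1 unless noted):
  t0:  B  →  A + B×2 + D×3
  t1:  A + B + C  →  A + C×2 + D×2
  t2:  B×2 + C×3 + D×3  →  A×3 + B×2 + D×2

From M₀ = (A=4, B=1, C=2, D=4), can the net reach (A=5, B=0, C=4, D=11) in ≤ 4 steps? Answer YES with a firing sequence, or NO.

YES — reachable via ⟨t0, t1, t1⟩ (3 firings)

step 1: fire t0:  (A=4, B=1, C=2, D=4) → (A=5, B=2, C=2, D=7)
step 2: fire t1:  (A=5, B=2, C=2, D=7) → (A=5, B=1, C=3, D=9)
step 3: fire t1:  (A=5, B=1, C=3, D=9) → (A=5, B=0, C=4, D=11)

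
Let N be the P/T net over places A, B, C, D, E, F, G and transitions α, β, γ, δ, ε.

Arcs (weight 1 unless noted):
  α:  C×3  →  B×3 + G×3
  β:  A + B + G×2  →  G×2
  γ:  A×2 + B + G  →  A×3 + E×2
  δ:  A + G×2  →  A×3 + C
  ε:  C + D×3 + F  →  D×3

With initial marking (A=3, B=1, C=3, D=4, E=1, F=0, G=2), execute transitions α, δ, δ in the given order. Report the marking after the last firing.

step 1: fire α:  (A=3, B=1, C=3, D=4, E=1, F=0, G=2) → (A=3, B=4, C=0, D=4, E=1, F=0, G=5)
step 2: fire δ:  (A=3, B=4, C=0, D=4, E=1, F=0, G=5) → (A=5, B=4, C=1, D=4, E=1, F=0, G=3)
step 3: fire δ:  (A=5, B=4, C=1, D=4, E=1, F=0, G=3) → (A=7, B=4, C=2, D=4, E=1, F=0, G=1)

(A=7, B=4, C=2, D=4, E=1, F=0, G=1)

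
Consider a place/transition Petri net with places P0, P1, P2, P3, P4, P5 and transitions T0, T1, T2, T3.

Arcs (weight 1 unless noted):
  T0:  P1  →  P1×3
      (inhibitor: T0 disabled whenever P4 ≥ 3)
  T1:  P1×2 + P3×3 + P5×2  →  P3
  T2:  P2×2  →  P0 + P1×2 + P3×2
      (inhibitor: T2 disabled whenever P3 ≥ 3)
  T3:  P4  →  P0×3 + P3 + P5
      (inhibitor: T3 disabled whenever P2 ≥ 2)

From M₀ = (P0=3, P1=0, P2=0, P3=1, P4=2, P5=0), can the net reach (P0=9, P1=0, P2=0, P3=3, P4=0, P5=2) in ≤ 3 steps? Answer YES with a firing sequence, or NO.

YES — reachable via ⟨T3, T3⟩ (2 firings)

step 1: fire T3:  (P0=3, P1=0, P2=0, P3=1, P4=2, P5=0) → (P0=6, P1=0, P2=0, P3=2, P4=1, P5=1)
step 2: fire T3:  (P0=6, P1=0, P2=0, P3=2, P4=1, P5=1) → (P0=9, P1=0, P2=0, P3=3, P4=0, P5=2)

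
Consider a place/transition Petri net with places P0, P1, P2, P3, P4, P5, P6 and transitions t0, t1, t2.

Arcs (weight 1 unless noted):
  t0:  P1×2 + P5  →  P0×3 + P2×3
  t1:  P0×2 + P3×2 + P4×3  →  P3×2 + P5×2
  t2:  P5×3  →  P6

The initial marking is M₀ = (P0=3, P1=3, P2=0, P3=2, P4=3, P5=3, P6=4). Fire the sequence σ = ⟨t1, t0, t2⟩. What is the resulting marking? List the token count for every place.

step 1: fire t1:  (P0=3, P1=3, P2=0, P3=2, P4=3, P5=3, P6=4) → (P0=1, P1=3, P2=0, P3=2, P4=0, P5=5, P6=4)
step 2: fire t0:  (P0=1, P1=3, P2=0, P3=2, P4=0, P5=5, P6=4) → (P0=4, P1=1, P2=3, P3=2, P4=0, P5=4, P6=4)
step 3: fire t2:  (P0=4, P1=1, P2=3, P3=2, P4=0, P5=4, P6=4) → (P0=4, P1=1, P2=3, P3=2, P4=0, P5=1, P6=5)

(P0=4, P1=1, P2=3, P3=2, P4=0, P5=1, P6=5)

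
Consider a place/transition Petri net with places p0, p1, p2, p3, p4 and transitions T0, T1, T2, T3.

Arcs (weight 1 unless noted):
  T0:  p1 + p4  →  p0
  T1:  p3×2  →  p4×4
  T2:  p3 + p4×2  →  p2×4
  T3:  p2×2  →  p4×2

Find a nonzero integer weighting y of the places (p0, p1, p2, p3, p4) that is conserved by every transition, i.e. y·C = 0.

Incidence matrix C (rows=places, cols=transitions):
       T0   T1   T2   T3
   p0   1    0    0    0
   p1  -1    0    0    0
   p2   0    0    4   -2
   p3   0   -2   -1    0
   p4  -1    4   -2    2

Candidate y = [1, 1, 0, 0, 0]; check y·C column-wise:
  col T0: 1·1 + 1·-1 + 0·-1 = 0
  col T1: 1·0 + 1·0 + 0·-2 + 0·4 = 0
  col T2: 1·0 + 1·0 + 0·4 + 0·-1 + 0·-2 = 0
  col T3: 1·0 + 1·0 + 0·-2 + 0·2 = 0

y = (p0:1, p1:1, p2:0, p3:0, p4:0)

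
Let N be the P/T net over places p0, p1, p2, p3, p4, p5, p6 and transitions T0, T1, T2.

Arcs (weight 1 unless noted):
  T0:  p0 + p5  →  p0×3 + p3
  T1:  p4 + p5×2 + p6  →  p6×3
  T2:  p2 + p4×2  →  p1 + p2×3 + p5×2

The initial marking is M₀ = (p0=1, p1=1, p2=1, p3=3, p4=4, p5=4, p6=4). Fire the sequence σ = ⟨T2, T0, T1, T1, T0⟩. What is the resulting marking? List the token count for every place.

(p0=5, p1=2, p2=3, p3=5, p4=0, p5=0, p6=8)

step 1: fire T2:  (p0=1, p1=1, p2=1, p3=3, p4=4, p5=4, p6=4) → (p0=1, p1=2, p2=3, p3=3, p4=2, p5=6, p6=4)
step 2: fire T0:  (p0=1, p1=2, p2=3, p3=3, p4=2, p5=6, p6=4) → (p0=3, p1=2, p2=3, p3=4, p4=2, p5=5, p6=4)
step 3: fire T1:  (p0=3, p1=2, p2=3, p3=4, p4=2, p5=5, p6=4) → (p0=3, p1=2, p2=3, p3=4, p4=1, p5=3, p6=6)
step 4: fire T1:  (p0=3, p1=2, p2=3, p3=4, p4=1, p5=3, p6=6) → (p0=3, p1=2, p2=3, p3=4, p4=0, p5=1, p6=8)
step 5: fire T0:  (p0=3, p1=2, p2=3, p3=4, p4=0, p5=1, p6=8) → (p0=5, p1=2, p2=3, p3=5, p4=0, p5=0, p6=8)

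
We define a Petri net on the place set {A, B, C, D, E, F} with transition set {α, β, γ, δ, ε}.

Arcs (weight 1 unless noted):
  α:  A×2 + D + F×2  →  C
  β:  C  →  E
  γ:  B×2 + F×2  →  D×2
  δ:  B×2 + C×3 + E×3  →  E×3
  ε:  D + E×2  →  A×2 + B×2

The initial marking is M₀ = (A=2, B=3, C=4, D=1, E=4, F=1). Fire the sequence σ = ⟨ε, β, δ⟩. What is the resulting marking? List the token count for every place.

(A=4, B=3, C=0, D=0, E=3, F=1)

step 1: fire ε:  (A=2, B=3, C=4, D=1, E=4, F=1) → (A=4, B=5, C=4, D=0, E=2, F=1)
step 2: fire β:  (A=4, B=5, C=4, D=0, E=2, F=1) → (A=4, B=5, C=3, D=0, E=3, F=1)
step 3: fire δ:  (A=4, B=5, C=3, D=0, E=3, F=1) → (A=4, B=3, C=0, D=0, E=3, F=1)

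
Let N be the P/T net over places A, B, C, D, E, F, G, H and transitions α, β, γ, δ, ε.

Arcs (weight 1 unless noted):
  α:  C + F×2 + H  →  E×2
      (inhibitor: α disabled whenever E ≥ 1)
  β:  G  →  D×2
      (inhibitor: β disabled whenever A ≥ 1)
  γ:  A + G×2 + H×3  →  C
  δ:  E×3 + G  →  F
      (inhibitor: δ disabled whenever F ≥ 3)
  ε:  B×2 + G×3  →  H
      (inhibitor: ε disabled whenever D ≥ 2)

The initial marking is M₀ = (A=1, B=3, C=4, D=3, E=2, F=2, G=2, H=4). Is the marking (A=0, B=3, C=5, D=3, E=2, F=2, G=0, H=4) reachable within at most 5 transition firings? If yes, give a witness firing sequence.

NO — not reachable within 5 firings

depth 0: 1 marking
depth 1: 2 markings reached so far
depth 2: 2 markings reached so far
(frontier empty at depth 2; search complete)
target is not among the 2 markings reachable within 5 steps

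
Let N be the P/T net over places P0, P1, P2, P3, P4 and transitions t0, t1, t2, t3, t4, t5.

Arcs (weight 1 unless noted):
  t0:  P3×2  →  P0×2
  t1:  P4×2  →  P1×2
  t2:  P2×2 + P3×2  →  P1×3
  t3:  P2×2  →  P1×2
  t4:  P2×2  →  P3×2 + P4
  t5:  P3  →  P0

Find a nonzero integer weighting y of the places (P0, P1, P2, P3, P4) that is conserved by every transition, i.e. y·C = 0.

Incidence matrix C (rows=places, cols=transitions):
       t0   t1   t2   t3   t4   t5
   P0   2    0    0    0    0    1
   P1   0    2    3    2    0    0
   P2   0    0   -2   -2   -2    0
   P3  -2    0   -2    0    2   -1
   P4   0   -2    0    0    1    0

Candidate y = [1, 2, 2, 1, 2]; check y·C column-wise:
  col t0: 1·2 + 2·0 + 2·0 + 1·-2 + 2·0 = 0
  col t1: 1·0 + 2·2 + 2·0 + 1·0 + 2·-2 = 0
  col t2: 1·0 + 2·3 + 2·-2 + 1·-2 + 2·0 = 0
  col t3: 1·0 + 2·2 + 2·-2 + 1·0 + 2·0 = 0
  col t4: 1·0 + 2·0 + 2·-2 + 1·2 + 2·1 = 0
  col t5: 1·1 + 2·0 + 2·0 + 1·-1 + 2·0 = 0

y = (P0:1, P1:2, P2:2, P3:1, P4:2)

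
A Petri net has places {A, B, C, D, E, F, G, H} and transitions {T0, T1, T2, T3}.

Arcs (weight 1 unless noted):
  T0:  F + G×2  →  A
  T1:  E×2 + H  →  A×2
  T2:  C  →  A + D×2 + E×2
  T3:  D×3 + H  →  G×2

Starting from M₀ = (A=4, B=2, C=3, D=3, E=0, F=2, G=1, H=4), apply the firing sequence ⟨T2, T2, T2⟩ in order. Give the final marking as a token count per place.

(A=7, B=2, C=0, D=9, E=6, F=2, G=1, H=4)

step 1: fire T2:  (A=4, B=2, C=3, D=3, E=0, F=2, G=1, H=4) → (A=5, B=2, C=2, D=5, E=2, F=2, G=1, H=4)
step 2: fire T2:  (A=5, B=2, C=2, D=5, E=2, F=2, G=1, H=4) → (A=6, B=2, C=1, D=7, E=4, F=2, G=1, H=4)
step 3: fire T2:  (A=6, B=2, C=1, D=7, E=4, F=2, G=1, H=4) → (A=7, B=2, C=0, D=9, E=6, F=2, G=1, H=4)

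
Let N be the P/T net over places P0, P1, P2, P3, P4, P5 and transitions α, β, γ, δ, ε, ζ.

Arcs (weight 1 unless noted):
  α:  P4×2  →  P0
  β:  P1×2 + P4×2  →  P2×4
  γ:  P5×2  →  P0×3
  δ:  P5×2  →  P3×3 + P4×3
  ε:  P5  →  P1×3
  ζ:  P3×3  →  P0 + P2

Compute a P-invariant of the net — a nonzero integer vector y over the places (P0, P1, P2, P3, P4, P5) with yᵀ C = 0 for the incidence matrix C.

Incidence matrix C (rows=places, cols=transitions):
        α    β    γ    δ    ε    ζ
   P0   1    0    3    0    0    1
   P1   0   -2    0    0    3    0
   P2   0    4    0    0    0    1
   P3   0    0    0    3    0   -3
   P4  -2   -2    0    3    0    0
   P5   0    0   -2   -2   -1    0

Candidate y = [2, 1, 1, 1, 1, 3]; check y·C column-wise:
  col α: 2·1 + 1·0 + 1·0 + 1·0 + 1·-2 + 3·0 = 0
  col β: 2·0 + 1·-2 + 1·4 + 1·0 + 1·-2 + 3·0 = 0
  col γ: 2·3 + 1·0 + 1·0 + 1·0 + 1·0 + 3·-2 = 0
  col δ: 2·0 + 1·0 + 1·0 + 1·3 + 1·3 + 3·-2 = 0
  col ε: 2·0 + 1·3 + 1·0 + 1·0 + 1·0 + 3·-1 = 0
  col ζ: 2·1 + 1·0 + 1·1 + 1·-3 + 1·0 + 3·0 = 0

y = (P0:2, P1:1, P2:1, P3:1, P4:1, P5:3)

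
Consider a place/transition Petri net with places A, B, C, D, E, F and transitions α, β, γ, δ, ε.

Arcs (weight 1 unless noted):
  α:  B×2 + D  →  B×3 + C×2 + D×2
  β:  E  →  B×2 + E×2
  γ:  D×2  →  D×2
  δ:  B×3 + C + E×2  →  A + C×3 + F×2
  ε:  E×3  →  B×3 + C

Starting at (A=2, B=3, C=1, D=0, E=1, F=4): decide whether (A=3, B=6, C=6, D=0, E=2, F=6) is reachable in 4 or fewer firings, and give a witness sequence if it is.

depth 0: 1 marking
depth 1: 2 markings reached so far
depth 2: 4 markings reached so far
depth 3: 7 markings reached so far
depth 4: 10 markings reached so far
target is not among the 10 markings reachable within 4 steps

NO — not reachable within 4 firings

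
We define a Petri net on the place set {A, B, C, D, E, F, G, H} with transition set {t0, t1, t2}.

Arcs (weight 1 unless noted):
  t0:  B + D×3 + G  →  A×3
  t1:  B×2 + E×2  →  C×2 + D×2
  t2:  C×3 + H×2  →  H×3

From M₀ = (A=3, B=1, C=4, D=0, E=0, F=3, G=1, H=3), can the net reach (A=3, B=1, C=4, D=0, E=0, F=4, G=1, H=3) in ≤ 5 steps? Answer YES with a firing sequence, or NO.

NO — not reachable within 5 firings

depth 0: 1 marking
depth 1: 2 markings reached so far
depth 2: 2 markings reached so far
(frontier empty at depth 2; search complete)
target is not among the 2 markings reachable within 5 steps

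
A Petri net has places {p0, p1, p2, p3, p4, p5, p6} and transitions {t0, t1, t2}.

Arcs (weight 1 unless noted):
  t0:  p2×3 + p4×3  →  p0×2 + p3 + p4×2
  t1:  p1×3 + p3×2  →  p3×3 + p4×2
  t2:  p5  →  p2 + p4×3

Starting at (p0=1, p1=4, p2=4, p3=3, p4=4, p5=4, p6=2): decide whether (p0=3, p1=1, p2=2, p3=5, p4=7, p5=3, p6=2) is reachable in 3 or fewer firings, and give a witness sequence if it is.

depth 0: 1 marking
depth 1: 4 markings reached so far
depth 2: 8 markings reached so far
depth 3: 12 markings reached so far
target is not among the 12 markings reachable within 3 steps

NO — not reachable within 3 firings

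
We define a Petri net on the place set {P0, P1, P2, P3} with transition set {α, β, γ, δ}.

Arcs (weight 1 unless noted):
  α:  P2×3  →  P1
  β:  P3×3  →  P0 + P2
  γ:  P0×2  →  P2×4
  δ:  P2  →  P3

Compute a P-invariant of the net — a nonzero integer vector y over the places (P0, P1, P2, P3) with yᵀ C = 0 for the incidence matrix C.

y = (P0:2, P1:3, P2:1, P3:1)

Incidence matrix C (rows=places, cols=transitions):
        α    β    γ    δ
   P0   0    1   -2    0
   P1   1    0    0    0
   P2  -3    1    4   -1
   P3   0   -3    0    1

Candidate y = [2, 3, 1, 1]; check y·C column-wise:
  col α: 2·0 + 3·1 + 1·-3 + 1·0 = 0
  col β: 2·1 + 3·0 + 1·1 + 1·-3 = 0
  col γ: 2·-2 + 3·0 + 1·4 + 1·0 = 0
  col δ: 2·0 + 3·0 + 1·-1 + 1·1 = 0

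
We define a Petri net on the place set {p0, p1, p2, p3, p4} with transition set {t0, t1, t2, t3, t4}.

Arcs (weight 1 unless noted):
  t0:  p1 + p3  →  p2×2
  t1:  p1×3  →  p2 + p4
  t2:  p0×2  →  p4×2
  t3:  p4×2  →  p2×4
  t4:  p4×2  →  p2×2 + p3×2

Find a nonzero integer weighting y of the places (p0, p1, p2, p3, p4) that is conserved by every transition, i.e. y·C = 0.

y = (p0:2, p1:1, p2:1, p3:1, p4:2)

Incidence matrix C (rows=places, cols=transitions):
       t0   t1   t2   t3   t4
   p0   0    0   -2    0    0
   p1  -1   -3    0    0    0
   p2   2    1    0    4    2
   p3  -1    0    0    0    2
   p4   0    1    2   -2   -2

Candidate y = [2, 1, 1, 1, 2]; check y·C column-wise:
  col t0: 2·0 + 1·-1 + 1·2 + 1·-1 + 2·0 = 0
  col t1: 2·0 + 1·-3 + 1·1 + 1·0 + 2·1 = 0
  col t2: 2·-2 + 1·0 + 1·0 + 1·0 + 2·2 = 0
  col t3: 2·0 + 1·0 + 1·4 + 1·0 + 2·-2 = 0
  col t4: 2·0 + 1·0 + 1·2 + 1·2 + 2·-2 = 0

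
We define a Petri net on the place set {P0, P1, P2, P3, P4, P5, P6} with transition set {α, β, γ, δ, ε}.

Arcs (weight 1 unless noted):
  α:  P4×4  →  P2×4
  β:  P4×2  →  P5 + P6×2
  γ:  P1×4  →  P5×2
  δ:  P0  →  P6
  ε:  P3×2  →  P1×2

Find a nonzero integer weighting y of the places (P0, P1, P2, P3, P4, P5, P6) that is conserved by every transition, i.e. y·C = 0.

y = (P0:0, P1:1, P2:1, P3:1, P4:1, P5:2, P6:0)

Incidence matrix C (rows=places, cols=transitions):
        α    β    γ    δ    ε
   P0   0    0    0   -1    0
   P1   0    0   -4    0    2
   P2   4    0    0    0    0
   P3   0    0    0    0   -2
   P4  -4   -2    0    0    0
   P5   0    1    2    0    0
   P6   0    2    0    1    0

Candidate y = [0, 1, 1, 1, 1, 2, 0]; check y·C column-wise:
  col α: 1·0 + 1·4 + 1·0 + 1·-4 + 2·0 = 0
  col β: 1·0 + 1·0 + 1·0 + 1·-2 + 2·1 + 0·2 = 0
  col γ: 1·-4 + 1·0 + 1·0 + 1·0 + 2·2 = 0
  col δ: 0·-1 + 1·0 + 1·0 + 1·0 + 1·0 + 2·0 + 0·1 = 0
  col ε: 1·2 + 1·0 + 1·-2 + 1·0 + 2·0 = 0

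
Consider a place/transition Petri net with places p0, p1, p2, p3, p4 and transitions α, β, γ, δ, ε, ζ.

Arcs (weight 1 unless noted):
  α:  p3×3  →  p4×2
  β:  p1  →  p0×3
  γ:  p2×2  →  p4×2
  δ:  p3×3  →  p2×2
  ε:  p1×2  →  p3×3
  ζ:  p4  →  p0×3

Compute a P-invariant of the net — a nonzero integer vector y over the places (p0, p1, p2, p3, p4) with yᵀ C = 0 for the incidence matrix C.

Incidence matrix C (rows=places, cols=transitions):
        α    β    γ    δ    ε    ζ
   p0   0    3    0    0    0    3
   p1   0   -1    0    0   -2    0
   p2   0    0   -2    2    0    0
   p3  -3    0    0   -3    3    0
   p4   2    0    2    0    0   -1

Candidate y = [1, 3, 3, 2, 3]; check y·C column-wise:
  col α: 1·0 + 3·0 + 3·0 + 2·-3 + 3·2 = 0
  col β: 1·3 + 3·-1 + 3·0 + 2·0 + 3·0 = 0
  col γ: 1·0 + 3·0 + 3·-2 + 2·0 + 3·2 = 0
  col δ: 1·0 + 3·0 + 3·2 + 2·-3 + 3·0 = 0
  col ε: 1·0 + 3·-2 + 3·0 + 2·3 + 3·0 = 0
  col ζ: 1·3 + 3·0 + 3·0 + 2·0 + 3·-1 = 0

y = (p0:1, p1:3, p2:3, p3:2, p4:3)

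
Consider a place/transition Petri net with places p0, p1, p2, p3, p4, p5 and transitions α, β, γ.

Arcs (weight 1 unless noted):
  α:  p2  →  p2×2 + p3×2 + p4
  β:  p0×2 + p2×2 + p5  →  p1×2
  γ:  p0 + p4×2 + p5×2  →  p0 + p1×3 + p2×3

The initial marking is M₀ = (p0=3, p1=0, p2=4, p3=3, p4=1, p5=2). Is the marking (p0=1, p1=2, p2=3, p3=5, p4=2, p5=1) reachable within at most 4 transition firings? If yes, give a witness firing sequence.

YES — reachable via ⟨α, β⟩ (2 firings)

step 1: fire α:  (p0=3, p1=0, p2=4, p3=3, p4=1, p5=2) → (p0=3, p1=0, p2=5, p3=5, p4=2, p5=2)
step 2: fire β:  (p0=3, p1=0, p2=5, p3=5, p4=2, p5=2) → (p0=1, p1=2, p2=3, p3=5, p4=2, p5=1)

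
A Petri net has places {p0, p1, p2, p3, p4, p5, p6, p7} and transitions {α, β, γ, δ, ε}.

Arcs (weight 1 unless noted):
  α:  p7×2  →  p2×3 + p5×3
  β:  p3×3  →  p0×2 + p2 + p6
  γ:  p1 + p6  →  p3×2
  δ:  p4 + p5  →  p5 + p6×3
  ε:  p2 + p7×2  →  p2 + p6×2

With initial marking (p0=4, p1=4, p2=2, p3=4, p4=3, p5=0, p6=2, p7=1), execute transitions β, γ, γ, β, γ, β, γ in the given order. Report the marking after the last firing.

(p0=10, p1=0, p2=5, p3=3, p4=3, p5=0, p6=1, p7=1)

step 1: fire β:  (p0=4, p1=4, p2=2, p3=4, p4=3, p5=0, p6=2, p7=1) → (p0=6, p1=4, p2=3, p3=1, p4=3, p5=0, p6=3, p7=1)
step 2: fire γ:  (p0=6, p1=4, p2=3, p3=1, p4=3, p5=0, p6=3, p7=1) → (p0=6, p1=3, p2=3, p3=3, p4=3, p5=0, p6=2, p7=1)
step 3: fire γ:  (p0=6, p1=3, p2=3, p3=3, p4=3, p5=0, p6=2, p7=1) → (p0=6, p1=2, p2=3, p3=5, p4=3, p5=0, p6=1, p7=1)
step 4: fire β:  (p0=6, p1=2, p2=3, p3=5, p4=3, p5=0, p6=1, p7=1) → (p0=8, p1=2, p2=4, p3=2, p4=3, p5=0, p6=2, p7=1)
step 5: fire γ:  (p0=8, p1=2, p2=4, p3=2, p4=3, p5=0, p6=2, p7=1) → (p0=8, p1=1, p2=4, p3=4, p4=3, p5=0, p6=1, p7=1)
step 6: fire β:  (p0=8, p1=1, p2=4, p3=4, p4=3, p5=0, p6=1, p7=1) → (p0=10, p1=1, p2=5, p3=1, p4=3, p5=0, p6=2, p7=1)
step 7: fire γ:  (p0=10, p1=1, p2=5, p3=1, p4=3, p5=0, p6=2, p7=1) → (p0=10, p1=0, p2=5, p3=3, p4=3, p5=0, p6=1, p7=1)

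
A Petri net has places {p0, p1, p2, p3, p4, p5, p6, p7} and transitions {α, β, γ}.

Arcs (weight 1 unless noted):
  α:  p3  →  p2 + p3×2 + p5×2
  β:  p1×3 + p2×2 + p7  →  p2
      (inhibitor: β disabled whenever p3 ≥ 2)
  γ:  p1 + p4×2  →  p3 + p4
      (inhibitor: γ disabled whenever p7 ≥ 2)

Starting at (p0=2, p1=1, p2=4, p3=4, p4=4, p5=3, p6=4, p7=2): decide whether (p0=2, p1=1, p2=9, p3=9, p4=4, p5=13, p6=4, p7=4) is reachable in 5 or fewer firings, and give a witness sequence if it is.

depth 0: 1 marking
depth 1: 2 markings reached so far
depth 2: 3 markings reached so far
depth 3: 4 markings reached so far
depth 4: 5 markings reached so far
depth 5: 6 markings reached so far
target is not among the 6 markings reachable within 5 steps

NO — not reachable within 5 firings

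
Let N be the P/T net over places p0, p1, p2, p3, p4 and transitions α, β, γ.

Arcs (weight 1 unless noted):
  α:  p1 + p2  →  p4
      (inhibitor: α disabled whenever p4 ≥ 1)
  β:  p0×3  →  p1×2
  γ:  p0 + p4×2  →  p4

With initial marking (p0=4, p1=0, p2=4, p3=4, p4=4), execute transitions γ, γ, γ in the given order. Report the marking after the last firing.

step 1: fire γ:  (p0=4, p1=0, p2=4, p3=4, p4=4) → (p0=3, p1=0, p2=4, p3=4, p4=3)
step 2: fire γ:  (p0=3, p1=0, p2=4, p3=4, p4=3) → (p0=2, p1=0, p2=4, p3=4, p4=2)
step 3: fire γ:  (p0=2, p1=0, p2=4, p3=4, p4=2) → (p0=1, p1=0, p2=4, p3=4, p4=1)

(p0=1, p1=0, p2=4, p3=4, p4=1)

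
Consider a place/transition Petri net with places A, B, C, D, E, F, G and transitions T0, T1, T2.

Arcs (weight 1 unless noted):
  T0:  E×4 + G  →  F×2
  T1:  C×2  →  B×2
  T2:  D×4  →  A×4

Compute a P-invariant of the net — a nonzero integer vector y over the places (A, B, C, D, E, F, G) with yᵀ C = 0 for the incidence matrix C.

Incidence matrix C (rows=places, cols=transitions):
       T0   T1   T2
    A   0    0    4
    B   0    2    0
    C   0   -2    0
    D   0    0   -4
    E  -4    0    0
    F   2    0    0
    G  -1    0    0

Candidate y = [0, 1, 1, 0, 0, 0, 0]; check y·C column-wise:
  col T0: 1·0 + 1·0 + 0·-4 + 0·2 + 0·-1 = 0
  col T1: 1·2 + 1·-2 = 0
  col T2: 0·4 + 1·0 + 1·0 + 0·-4 = 0

y = (A:0, B:1, C:1, D:0, E:0, F:0, G:0)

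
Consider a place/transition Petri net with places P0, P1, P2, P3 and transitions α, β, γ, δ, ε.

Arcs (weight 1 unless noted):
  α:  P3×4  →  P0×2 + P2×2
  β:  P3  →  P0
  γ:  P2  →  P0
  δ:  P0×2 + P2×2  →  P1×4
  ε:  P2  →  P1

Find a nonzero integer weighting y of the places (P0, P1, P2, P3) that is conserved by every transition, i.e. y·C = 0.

y = (P0:1, P1:1, P2:1, P3:1)

Incidence matrix C (rows=places, cols=transitions):
        α    β    γ    δ    ε
   P0   2    1    1   -2    0
   P1   0    0    0    4    1
   P2   2    0   -1   -2   -1
   P3  -4   -1    0    0    0

Candidate y = [1, 1, 1, 1]; check y·C column-wise:
  col α: 1·2 + 1·0 + 1·2 + 1·-4 = 0
  col β: 1·1 + 1·0 + 1·0 + 1·-1 = 0
  col γ: 1·1 + 1·0 + 1·-1 + 1·0 = 0
  col δ: 1·-2 + 1·4 + 1·-2 + 1·0 = 0
  col ε: 1·0 + 1·1 + 1·-1 + 1·0 = 0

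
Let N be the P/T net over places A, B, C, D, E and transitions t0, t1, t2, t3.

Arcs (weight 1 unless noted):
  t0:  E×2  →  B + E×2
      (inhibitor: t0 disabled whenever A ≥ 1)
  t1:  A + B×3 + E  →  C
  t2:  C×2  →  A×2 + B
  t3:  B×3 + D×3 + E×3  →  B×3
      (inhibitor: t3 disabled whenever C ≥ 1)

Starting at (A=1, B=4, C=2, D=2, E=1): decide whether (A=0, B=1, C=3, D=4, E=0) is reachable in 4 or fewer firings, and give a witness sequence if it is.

depth 0: 1 marking
depth 1: 3 markings reached so far
depth 2: 4 markings reached so far
depth 3: 4 markings reached so far
(frontier empty at depth 3; search complete)
target is not among the 4 markings reachable within 4 steps

NO — not reachable within 4 firings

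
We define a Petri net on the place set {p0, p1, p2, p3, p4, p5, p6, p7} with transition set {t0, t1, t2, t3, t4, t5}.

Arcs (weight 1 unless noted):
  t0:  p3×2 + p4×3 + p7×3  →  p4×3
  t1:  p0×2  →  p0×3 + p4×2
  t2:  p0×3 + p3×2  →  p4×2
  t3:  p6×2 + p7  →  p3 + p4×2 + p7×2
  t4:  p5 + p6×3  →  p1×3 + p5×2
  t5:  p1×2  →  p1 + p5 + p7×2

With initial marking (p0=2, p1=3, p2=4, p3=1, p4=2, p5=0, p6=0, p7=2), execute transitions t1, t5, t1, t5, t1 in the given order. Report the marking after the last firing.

step 1: fire t1:  (p0=2, p1=3, p2=4, p3=1, p4=2, p5=0, p6=0, p7=2) → (p0=3, p1=3, p2=4, p3=1, p4=4, p5=0, p6=0, p7=2)
step 2: fire t5:  (p0=3, p1=3, p2=4, p3=1, p4=4, p5=0, p6=0, p7=2) → (p0=3, p1=2, p2=4, p3=1, p4=4, p5=1, p6=0, p7=4)
step 3: fire t1:  (p0=3, p1=2, p2=4, p3=1, p4=4, p5=1, p6=0, p7=4) → (p0=4, p1=2, p2=4, p3=1, p4=6, p5=1, p6=0, p7=4)
step 4: fire t5:  (p0=4, p1=2, p2=4, p3=1, p4=6, p5=1, p6=0, p7=4) → (p0=4, p1=1, p2=4, p3=1, p4=6, p5=2, p6=0, p7=6)
step 5: fire t1:  (p0=4, p1=1, p2=4, p3=1, p4=6, p5=2, p6=0, p7=6) → (p0=5, p1=1, p2=4, p3=1, p4=8, p5=2, p6=0, p7=6)

(p0=5, p1=1, p2=4, p3=1, p4=8, p5=2, p6=0, p7=6)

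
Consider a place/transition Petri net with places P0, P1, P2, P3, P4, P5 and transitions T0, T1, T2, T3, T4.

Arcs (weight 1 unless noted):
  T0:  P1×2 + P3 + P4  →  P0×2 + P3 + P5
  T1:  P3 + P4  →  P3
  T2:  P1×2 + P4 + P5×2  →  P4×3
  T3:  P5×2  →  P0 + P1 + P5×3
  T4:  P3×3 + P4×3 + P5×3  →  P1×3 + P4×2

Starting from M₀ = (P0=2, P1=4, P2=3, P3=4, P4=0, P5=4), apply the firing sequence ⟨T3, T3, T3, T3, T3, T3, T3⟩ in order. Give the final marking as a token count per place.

(P0=9, P1=11, P2=3, P3=4, P4=0, P5=11)

step 1: fire T3:  (P0=2, P1=4, P2=3, P3=4, P4=0, P5=4) → (P0=3, P1=5, P2=3, P3=4, P4=0, P5=5)
step 2: fire T3:  (P0=3, P1=5, P2=3, P3=4, P4=0, P5=5) → (P0=4, P1=6, P2=3, P3=4, P4=0, P5=6)
step 3: fire T3:  (P0=4, P1=6, P2=3, P3=4, P4=0, P5=6) → (P0=5, P1=7, P2=3, P3=4, P4=0, P5=7)
step 4: fire T3:  (P0=5, P1=7, P2=3, P3=4, P4=0, P5=7) → (P0=6, P1=8, P2=3, P3=4, P4=0, P5=8)
step 5: fire T3:  (P0=6, P1=8, P2=3, P3=4, P4=0, P5=8) → (P0=7, P1=9, P2=3, P3=4, P4=0, P5=9)
step 6: fire T3:  (P0=7, P1=9, P2=3, P3=4, P4=0, P5=9) → (P0=8, P1=10, P2=3, P3=4, P4=0, P5=10)
step 7: fire T3:  (P0=8, P1=10, P2=3, P3=4, P4=0, P5=10) → (P0=9, P1=11, P2=3, P3=4, P4=0, P5=11)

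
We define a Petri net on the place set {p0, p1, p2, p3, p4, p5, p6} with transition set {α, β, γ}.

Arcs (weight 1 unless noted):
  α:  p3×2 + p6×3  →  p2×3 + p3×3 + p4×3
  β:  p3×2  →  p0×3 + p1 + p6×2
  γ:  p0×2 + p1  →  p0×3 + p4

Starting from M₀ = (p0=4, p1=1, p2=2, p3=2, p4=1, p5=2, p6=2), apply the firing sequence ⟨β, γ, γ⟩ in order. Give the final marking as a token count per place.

(p0=9, p1=0, p2=2, p3=0, p4=3, p5=2, p6=4)

step 1: fire β:  (p0=4, p1=1, p2=2, p3=2, p4=1, p5=2, p6=2) → (p0=7, p1=2, p2=2, p3=0, p4=1, p5=2, p6=4)
step 2: fire γ:  (p0=7, p1=2, p2=2, p3=0, p4=1, p5=2, p6=4) → (p0=8, p1=1, p2=2, p3=0, p4=2, p5=2, p6=4)
step 3: fire γ:  (p0=8, p1=1, p2=2, p3=0, p4=2, p5=2, p6=4) → (p0=9, p1=0, p2=2, p3=0, p4=3, p5=2, p6=4)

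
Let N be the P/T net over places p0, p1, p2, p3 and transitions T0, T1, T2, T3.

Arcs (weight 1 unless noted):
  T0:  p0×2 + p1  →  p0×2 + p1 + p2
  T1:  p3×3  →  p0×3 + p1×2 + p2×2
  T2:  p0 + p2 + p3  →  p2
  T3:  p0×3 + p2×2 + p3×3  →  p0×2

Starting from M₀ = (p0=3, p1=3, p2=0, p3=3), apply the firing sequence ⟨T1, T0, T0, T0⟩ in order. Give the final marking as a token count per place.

step 1: fire T1:  (p0=3, p1=3, p2=0, p3=3) → (p0=6, p1=5, p2=2, p3=0)
step 2: fire T0:  (p0=6, p1=5, p2=2, p3=0) → (p0=6, p1=5, p2=3, p3=0)
step 3: fire T0:  (p0=6, p1=5, p2=3, p3=0) → (p0=6, p1=5, p2=4, p3=0)
step 4: fire T0:  (p0=6, p1=5, p2=4, p3=0) → (p0=6, p1=5, p2=5, p3=0)

(p0=6, p1=5, p2=5, p3=0)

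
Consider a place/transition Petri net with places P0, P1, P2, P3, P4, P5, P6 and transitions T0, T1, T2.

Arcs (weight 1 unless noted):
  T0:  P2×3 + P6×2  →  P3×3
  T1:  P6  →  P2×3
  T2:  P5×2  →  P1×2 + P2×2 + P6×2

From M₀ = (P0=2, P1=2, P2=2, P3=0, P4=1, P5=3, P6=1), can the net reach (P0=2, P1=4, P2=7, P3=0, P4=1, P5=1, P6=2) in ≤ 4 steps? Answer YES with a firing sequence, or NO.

step 1: fire T1:  (P0=2, P1=2, P2=2, P3=0, P4=1, P5=3, P6=1) → (P0=2, P1=2, P2=5, P3=0, P4=1, P5=3, P6=0)
step 2: fire T2:  (P0=2, P1=2, P2=5, P3=0, P4=1, P5=3, P6=0) → (P0=2, P1=4, P2=7, P3=0, P4=1, P5=1, P6=2)

YES — reachable via ⟨T1, T2⟩ (2 firings)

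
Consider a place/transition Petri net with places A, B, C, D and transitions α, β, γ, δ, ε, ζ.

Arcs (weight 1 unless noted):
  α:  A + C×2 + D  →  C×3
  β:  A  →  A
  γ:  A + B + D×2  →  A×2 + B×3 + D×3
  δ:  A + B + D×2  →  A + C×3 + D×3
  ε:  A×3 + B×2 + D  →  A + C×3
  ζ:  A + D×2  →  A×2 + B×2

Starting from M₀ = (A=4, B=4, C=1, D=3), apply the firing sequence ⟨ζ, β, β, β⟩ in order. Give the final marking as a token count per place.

step 1: fire ζ:  (A=4, B=4, C=1, D=3) → (A=5, B=6, C=1, D=1)
step 2: fire β:  (A=5, B=6, C=1, D=1) → (A=5, B=6, C=1, D=1)
step 3: fire β:  (A=5, B=6, C=1, D=1) → (A=5, B=6, C=1, D=1)
step 4: fire β:  (A=5, B=6, C=1, D=1) → (A=5, B=6, C=1, D=1)

(A=5, B=6, C=1, D=1)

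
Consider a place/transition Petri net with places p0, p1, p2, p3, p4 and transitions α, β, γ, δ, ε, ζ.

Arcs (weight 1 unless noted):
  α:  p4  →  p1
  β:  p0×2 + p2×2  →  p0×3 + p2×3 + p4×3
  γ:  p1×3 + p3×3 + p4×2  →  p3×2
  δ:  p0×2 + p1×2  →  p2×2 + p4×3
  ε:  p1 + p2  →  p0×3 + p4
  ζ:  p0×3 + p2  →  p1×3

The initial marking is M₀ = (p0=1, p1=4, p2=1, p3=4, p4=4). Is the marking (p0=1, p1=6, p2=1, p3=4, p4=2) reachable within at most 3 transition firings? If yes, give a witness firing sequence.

step 1: fire α:  (p0=1, p1=4, p2=1, p3=4, p4=4) → (p0=1, p1=5, p2=1, p3=4, p4=3)
step 2: fire α:  (p0=1, p1=5, p2=1, p3=4, p4=3) → (p0=1, p1=6, p2=1, p3=4, p4=2)

YES — reachable via ⟨α, α⟩ (2 firings)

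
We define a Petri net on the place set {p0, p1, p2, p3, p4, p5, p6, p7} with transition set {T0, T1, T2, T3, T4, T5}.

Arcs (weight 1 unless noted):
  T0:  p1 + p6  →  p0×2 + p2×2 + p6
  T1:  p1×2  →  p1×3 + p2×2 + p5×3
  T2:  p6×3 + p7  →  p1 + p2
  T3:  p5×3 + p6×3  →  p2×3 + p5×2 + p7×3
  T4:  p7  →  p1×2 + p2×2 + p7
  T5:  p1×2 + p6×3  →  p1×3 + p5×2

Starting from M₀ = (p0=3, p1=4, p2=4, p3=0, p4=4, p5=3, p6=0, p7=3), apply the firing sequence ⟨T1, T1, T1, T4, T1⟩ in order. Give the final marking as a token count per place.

step 1: fire T1:  (p0=3, p1=4, p2=4, p3=0, p4=4, p5=3, p6=0, p7=3) → (p0=3, p1=5, p2=6, p3=0, p4=4, p5=6, p6=0, p7=3)
step 2: fire T1:  (p0=3, p1=5, p2=6, p3=0, p4=4, p5=6, p6=0, p7=3) → (p0=3, p1=6, p2=8, p3=0, p4=4, p5=9, p6=0, p7=3)
step 3: fire T1:  (p0=3, p1=6, p2=8, p3=0, p4=4, p5=9, p6=0, p7=3) → (p0=3, p1=7, p2=10, p3=0, p4=4, p5=12, p6=0, p7=3)
step 4: fire T4:  (p0=3, p1=7, p2=10, p3=0, p4=4, p5=12, p6=0, p7=3) → (p0=3, p1=9, p2=12, p3=0, p4=4, p5=12, p6=0, p7=3)
step 5: fire T1:  (p0=3, p1=9, p2=12, p3=0, p4=4, p5=12, p6=0, p7=3) → (p0=3, p1=10, p2=14, p3=0, p4=4, p5=15, p6=0, p7=3)

(p0=3, p1=10, p2=14, p3=0, p4=4, p5=15, p6=0, p7=3)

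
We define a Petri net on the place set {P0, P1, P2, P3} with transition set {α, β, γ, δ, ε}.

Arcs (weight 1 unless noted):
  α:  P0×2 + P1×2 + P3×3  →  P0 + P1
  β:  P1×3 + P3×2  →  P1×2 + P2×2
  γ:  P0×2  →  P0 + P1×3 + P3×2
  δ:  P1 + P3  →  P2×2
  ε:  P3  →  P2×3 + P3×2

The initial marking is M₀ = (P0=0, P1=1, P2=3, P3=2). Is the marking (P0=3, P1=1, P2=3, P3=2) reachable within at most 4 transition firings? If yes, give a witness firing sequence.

depth 0: 1 marking
depth 1: 3 markings reached so far
depth 2: 5 markings reached so far
depth 3: 7 markings reached so far
depth 4: 9 markings reached so far
target is not among the 9 markings reachable within 4 steps

NO — not reachable within 4 firings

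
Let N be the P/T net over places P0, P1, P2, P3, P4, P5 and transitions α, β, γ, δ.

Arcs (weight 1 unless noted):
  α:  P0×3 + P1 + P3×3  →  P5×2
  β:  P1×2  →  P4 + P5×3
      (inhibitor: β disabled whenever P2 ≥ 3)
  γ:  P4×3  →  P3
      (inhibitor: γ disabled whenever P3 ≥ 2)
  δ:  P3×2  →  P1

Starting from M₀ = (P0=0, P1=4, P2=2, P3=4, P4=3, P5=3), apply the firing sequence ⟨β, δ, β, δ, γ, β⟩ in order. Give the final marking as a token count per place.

step 1: fire β:  (P0=0, P1=4, P2=2, P3=4, P4=3, P5=3) → (P0=0, P1=2, P2=2, P3=4, P4=4, P5=6)
step 2: fire δ:  (P0=0, P1=2, P2=2, P3=4, P4=4, P5=6) → (P0=0, P1=3, P2=2, P3=2, P4=4, P5=6)
step 3: fire β:  (P0=0, P1=3, P2=2, P3=2, P4=4, P5=6) → (P0=0, P1=1, P2=2, P3=2, P4=5, P5=9)
step 4: fire δ:  (P0=0, P1=1, P2=2, P3=2, P4=5, P5=9) → (P0=0, P1=2, P2=2, P3=0, P4=5, P5=9)
step 5: fire γ:  (P0=0, P1=2, P2=2, P3=0, P4=5, P5=9) → (P0=0, P1=2, P2=2, P3=1, P4=2, P5=9)
step 6: fire β:  (P0=0, P1=2, P2=2, P3=1, P4=2, P5=9) → (P0=0, P1=0, P2=2, P3=1, P4=3, P5=12)

(P0=0, P1=0, P2=2, P3=1, P4=3, P5=12)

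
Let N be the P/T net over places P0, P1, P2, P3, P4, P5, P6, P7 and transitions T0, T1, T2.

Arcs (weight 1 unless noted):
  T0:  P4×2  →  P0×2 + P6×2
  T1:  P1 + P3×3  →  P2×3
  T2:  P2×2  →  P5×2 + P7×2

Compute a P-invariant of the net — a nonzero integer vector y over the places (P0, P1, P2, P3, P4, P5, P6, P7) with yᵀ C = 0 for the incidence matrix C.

Incidence matrix C (rows=places, cols=transitions):
       T0   T1   T2
   P0   2    0    0
   P1   0   -1    0
   P2   0    3   -2
   P3   0   -3    0
   P4  -2    0    0
   P5   0    0    2
   P6   2    0    0
   P7   0    0    2

Candidate y = [0, 3, 0, -1, 0, 0, 0, 0]; check y·C column-wise:
  col T0: 0·2 + 3·0 + -1·0 + 0·-2 + 0·2 = 0
  col T1: 3·-1 + 0·3 + -1·-3 = 0
  col T2: 3·0 + 0·-2 + -1·0 + 0·2 + 0·2 = 0

y = (P0:0, P1:3, P2:0, P3:-1, P4:0, P5:0, P6:0, P7:0)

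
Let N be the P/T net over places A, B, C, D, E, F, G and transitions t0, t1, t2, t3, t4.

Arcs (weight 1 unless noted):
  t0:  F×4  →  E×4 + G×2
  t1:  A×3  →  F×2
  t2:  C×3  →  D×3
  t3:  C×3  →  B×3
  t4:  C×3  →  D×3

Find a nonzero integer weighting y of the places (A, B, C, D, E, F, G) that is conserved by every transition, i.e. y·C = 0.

y = (A:0, B:1, C:1, D:1, E:0, F:0, G:0)

Incidence matrix C (rows=places, cols=transitions):
       t0   t1   t2   t3   t4
    A   0   -3    0    0    0
    B   0    0    0    3    0
    C   0    0   -3   -3   -3
    D   0    0    3    0    3
    E   4    0    0    0    0
    F  -4    2    0    0    0
    G   2    0    0    0    0

Candidate y = [0, 1, 1, 1, 0, 0, 0]; check y·C column-wise:
  col t0: 1·0 + 1·0 + 1·0 + 0·4 + 0·-4 + 0·2 = 0
  col t1: 0·-3 + 1·0 + 1·0 + 1·0 + 0·2 = 0
  col t2: 1·0 + 1·-3 + 1·3 = 0
  col t3: 1·3 + 1·-3 + 1·0 = 0
  col t4: 1·0 + 1·-3 + 1·3 = 0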